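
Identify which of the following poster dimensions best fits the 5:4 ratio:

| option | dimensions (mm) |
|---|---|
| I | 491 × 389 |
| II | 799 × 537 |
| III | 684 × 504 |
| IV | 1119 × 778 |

Target 5:4 ≈ 1.250.
I: 1.262 (Δ0.012)  II: 1.488 (Δ0.238)  III: 1.357 (Δ0.107)  IV: 1.438 (Δ0.188)

I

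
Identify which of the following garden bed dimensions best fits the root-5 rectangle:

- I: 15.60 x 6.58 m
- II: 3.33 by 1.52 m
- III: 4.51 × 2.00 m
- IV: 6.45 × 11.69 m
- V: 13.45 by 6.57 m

III

Ratios (long/short): I ≈ 2.371; II ≈ 2.191; III ≈ 2.255; IV ≈ 1.812; V ≈ 2.047.
root-5 ≈ 2.236; option III is nearest (Δ 0.019).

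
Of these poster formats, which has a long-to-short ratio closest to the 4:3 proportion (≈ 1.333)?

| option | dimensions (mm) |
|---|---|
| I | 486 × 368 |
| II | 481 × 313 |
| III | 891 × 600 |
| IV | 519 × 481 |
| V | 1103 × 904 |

Target 4:3 ≈ 1.333.
I: 1.321 (Δ0.012)  II: 1.537 (Δ0.204)  III: 1.485 (Δ0.152)  IV: 1.079 (Δ0.254)  V: 1.220 (Δ0.113)

I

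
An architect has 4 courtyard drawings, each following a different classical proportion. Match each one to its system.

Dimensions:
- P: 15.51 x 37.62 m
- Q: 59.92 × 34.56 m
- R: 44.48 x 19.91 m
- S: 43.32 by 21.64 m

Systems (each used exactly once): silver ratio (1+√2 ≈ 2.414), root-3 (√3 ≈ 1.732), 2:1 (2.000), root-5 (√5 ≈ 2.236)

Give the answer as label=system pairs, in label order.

Ratios: P ≈ 2.426; Q ≈ 1.734; R ≈ 2.234; S ≈ 2.002.
Targets: silver ratio ≈ 2.414; root-3 ≈ 1.732; 2:1 ≈ 2.000; root-5 ≈ 2.236.

P=silver ratio, Q=root-3, R=root-5, S=2:1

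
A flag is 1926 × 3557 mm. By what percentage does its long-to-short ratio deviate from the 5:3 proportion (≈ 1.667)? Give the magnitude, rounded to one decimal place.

10.8%

Ratio = 3557 / 1926 ≈ 1.8468.
Ideal 5:3 ≈ 1.6667. |1.8468 − 1.6667| / 1.6667 ≈ 10.81% → 10.8%.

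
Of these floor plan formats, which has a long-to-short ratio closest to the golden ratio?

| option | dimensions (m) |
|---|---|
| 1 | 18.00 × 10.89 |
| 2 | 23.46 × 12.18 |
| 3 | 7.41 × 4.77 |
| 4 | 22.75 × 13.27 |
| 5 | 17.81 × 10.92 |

5

Target golden ratio ≈ 1.618.
1: 1.653 (Δ0.035)  2: 1.926 (Δ0.308)  3: 1.553 (Δ0.065)  4: 1.714 (Δ0.096)  5: 1.631 (Δ0.013)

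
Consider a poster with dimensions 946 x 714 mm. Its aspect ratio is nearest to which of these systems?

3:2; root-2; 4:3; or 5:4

4:3

946/714 ≈ 1.325. Nearest candidates are 4:3 (1.333, off by 0.008) and 5:4 (1.250, off by 0.075).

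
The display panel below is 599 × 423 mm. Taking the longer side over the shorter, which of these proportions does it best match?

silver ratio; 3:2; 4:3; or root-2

Ratio = 599 / 423 ≈ 1.416.
Distances: silver ratio 2.414 (Δ 0.998); 3:2 1.500 (Δ 0.084); 4:3 1.333 (Δ 0.083); root-2 1.414 (Δ 0.002).

root-2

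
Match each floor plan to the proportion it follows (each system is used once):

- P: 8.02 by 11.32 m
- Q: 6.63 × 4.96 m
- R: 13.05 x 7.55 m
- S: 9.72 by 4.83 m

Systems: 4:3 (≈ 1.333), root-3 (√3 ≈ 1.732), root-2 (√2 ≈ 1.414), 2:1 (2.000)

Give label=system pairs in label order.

P=root-2, Q=4:3, R=root-3, S=2:1

Ratios: P ≈ 1.411; Q ≈ 1.337; R ≈ 1.728; S ≈ 2.012.
Targets: 4:3 ≈ 1.333; root-3 ≈ 1.732; root-2 ≈ 1.414; 2:1 ≈ 2.000.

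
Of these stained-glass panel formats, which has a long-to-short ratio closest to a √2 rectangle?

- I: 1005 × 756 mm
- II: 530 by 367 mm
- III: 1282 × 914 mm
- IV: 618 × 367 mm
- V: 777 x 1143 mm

III

Ratios (long/short): I ≈ 1.329; II ≈ 1.444; III ≈ 1.403; IV ≈ 1.684; V ≈ 1.471.
root-2 ≈ 1.414; option III is nearest (Δ 0.011).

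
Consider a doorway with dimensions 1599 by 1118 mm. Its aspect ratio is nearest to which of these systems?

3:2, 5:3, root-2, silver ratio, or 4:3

root-2

Ratio = 1599 / 1118 ≈ 1.430.
Distances: 3:2 1.500 (Δ 0.070); 5:3 1.667 (Δ 0.237); root-2 1.414 (Δ 0.016); silver ratio 2.414 (Δ 0.984); 4:3 1.333 (Δ 0.097).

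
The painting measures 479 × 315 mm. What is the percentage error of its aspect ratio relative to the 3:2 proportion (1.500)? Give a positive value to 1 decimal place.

1.4%

Ratio = 479 / 315 ≈ 1.5206.
Ideal 3:2 = 1.5000. |1.5206 − 1.5000| / 1.5000 ≈ 1.37% → 1.4%.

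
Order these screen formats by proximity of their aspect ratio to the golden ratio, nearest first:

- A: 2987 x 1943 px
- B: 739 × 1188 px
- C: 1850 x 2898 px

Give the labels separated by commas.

Ratios: A = 2987 / 1943 ≈ 1.537; B = 1188 / 739 ≈ 1.608; C = 2898 / 1850 ≈ 1.566.
|Δ from 1.618|: A 0.081; B 0.010; C 0.052.

B, C, A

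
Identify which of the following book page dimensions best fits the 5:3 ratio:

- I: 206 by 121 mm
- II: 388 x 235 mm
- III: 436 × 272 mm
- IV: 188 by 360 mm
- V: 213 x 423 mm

Target 5:3 ≈ 1.667.
I: 1.702 (Δ0.035)  II: 1.651 (Δ0.016)  III: 1.603 (Δ0.064)  IV: 1.915 (Δ0.248)  V: 1.986 (Δ0.319)

II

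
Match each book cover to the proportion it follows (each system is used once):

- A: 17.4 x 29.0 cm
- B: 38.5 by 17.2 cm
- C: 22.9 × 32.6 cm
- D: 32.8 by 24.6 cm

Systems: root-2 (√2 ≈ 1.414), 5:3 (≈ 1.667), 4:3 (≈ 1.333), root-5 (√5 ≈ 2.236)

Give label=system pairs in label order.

A = 29.0/17.4 ≈ 1.667 → 5:3 (1.667)
B = 38.5/17.2 ≈ 2.238 → root-5 (2.236)
C = 32.6/22.9 ≈ 1.424 → root-2 (1.414)
D = 32.8/24.6 ≈ 1.333 → 4:3 (1.333)

A=5:3, B=root-5, C=root-2, D=4:3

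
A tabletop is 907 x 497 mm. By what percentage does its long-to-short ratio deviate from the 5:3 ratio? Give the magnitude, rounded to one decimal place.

9.5%

Ratio = 907 / 497 ≈ 1.8249.
Ideal 5:3 ≈ 1.6667. |1.8249 − 1.6667| / 1.6667 ≈ 9.49% → 9.5%.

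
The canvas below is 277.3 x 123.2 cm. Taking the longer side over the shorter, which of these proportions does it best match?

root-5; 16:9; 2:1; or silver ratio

Ratio = 277.3 / 123.2 ≈ 2.251.
Distances: root-5 2.236 (Δ 0.015); 16:9 1.778 (Δ 0.473); 2:1 2.000 (Δ 0.251); silver ratio 2.414 (Δ 0.163).

root-5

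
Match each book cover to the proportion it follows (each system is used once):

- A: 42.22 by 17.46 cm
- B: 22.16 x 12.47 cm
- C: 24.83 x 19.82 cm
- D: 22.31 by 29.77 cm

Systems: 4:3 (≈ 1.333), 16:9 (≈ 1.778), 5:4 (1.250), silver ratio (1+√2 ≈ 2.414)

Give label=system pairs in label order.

Ratios: A ≈ 2.418; B ≈ 1.777; C ≈ 1.253; D ≈ 1.334.
Targets: 4:3 ≈ 1.333; 16:9 ≈ 1.778; 5:4 ≈ 1.250; silver ratio ≈ 2.414.

A=silver ratio, B=16:9, C=5:4, D=4:3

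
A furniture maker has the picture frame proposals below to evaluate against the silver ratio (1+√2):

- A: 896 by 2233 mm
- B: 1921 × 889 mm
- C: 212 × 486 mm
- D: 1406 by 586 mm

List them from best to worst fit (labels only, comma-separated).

D, A, C, B

Ratios: A = 2233 / 896 ≈ 2.492; B = 1921 / 889 ≈ 2.161; C = 486 / 212 ≈ 2.292; D = 1406 / 586 ≈ 2.399.
|Δ from 2.414|: A 0.078; B 0.253; C 0.122; D 0.015.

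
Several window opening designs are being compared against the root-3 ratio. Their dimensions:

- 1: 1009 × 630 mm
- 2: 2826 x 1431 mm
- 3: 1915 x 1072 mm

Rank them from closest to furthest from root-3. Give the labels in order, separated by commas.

3, 1, 2

Ratios: 1 = 1009 / 630 ≈ 1.602; 2 = 2826 / 1431 ≈ 1.975; 3 = 1915 / 1072 ≈ 1.786.
|Δ from 1.732|: 1 0.130; 2 0.243; 3 0.054.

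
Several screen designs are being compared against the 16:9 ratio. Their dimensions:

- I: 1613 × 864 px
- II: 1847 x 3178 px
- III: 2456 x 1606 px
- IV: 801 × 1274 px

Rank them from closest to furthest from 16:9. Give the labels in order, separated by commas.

I: 1613/864 ≈ 1.867 → |1.867 − 1.778| = 0.089
II: 3178/1847 ≈ 1.721 → |1.721 − 1.778| = 0.057
III: 2456/1606 ≈ 1.529 → |1.529 − 1.778| = 0.249
IV: 1274/801 ≈ 1.591 → |1.591 − 1.778| = 0.187

II, I, IV, III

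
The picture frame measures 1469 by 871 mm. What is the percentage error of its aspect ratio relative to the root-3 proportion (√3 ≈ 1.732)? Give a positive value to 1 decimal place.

2.6%

Ratio = 1469 / 871 ≈ 1.6866.
Ideal root-3 ≈ 1.7321. |1.6866 − 1.7321| / 1.7321 ≈ 2.63% → 2.6%.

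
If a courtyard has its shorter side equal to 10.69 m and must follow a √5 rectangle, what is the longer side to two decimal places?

root-5 ≈ 2.23607.
Longer side = 10.69 × 2.23607 ≈ 23.9036 → 23.90 m.

23.90 m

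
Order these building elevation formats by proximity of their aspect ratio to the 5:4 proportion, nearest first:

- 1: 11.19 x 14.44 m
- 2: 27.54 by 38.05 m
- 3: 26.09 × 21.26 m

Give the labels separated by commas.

Ratios: 1 = 14.44 / 11.19 ≈ 1.290; 2 = 38.05 / 27.54 ≈ 1.382; 3 = 26.09 / 21.26 ≈ 1.227.
|Δ from 1.250|: 1 0.040; 2 0.132; 3 0.023.

3, 1, 2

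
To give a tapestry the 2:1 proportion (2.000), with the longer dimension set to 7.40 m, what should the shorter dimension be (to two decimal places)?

2:1 = 2.00000.
Shorter side = 7.40 ÷ 2.00000 ≈ 3.7000 → 3.70 m.

3.70 m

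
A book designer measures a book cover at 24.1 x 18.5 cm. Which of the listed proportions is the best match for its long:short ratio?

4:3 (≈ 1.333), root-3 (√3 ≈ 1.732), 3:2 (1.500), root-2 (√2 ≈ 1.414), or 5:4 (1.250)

4:3

24.1/18.5 ≈ 1.303. Nearest candidates are 4:3 (1.333, off by 0.030) and 5:4 (1.250, off by 0.053).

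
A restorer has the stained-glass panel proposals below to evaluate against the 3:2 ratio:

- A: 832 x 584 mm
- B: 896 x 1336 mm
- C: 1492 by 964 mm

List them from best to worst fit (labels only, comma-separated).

B, C, A

A: 832/584 ≈ 1.425 → |1.425 − 1.500| = 0.075
B: 1336/896 ≈ 1.491 → |1.491 − 1.500| = 0.009
C: 1492/964 ≈ 1.548 → |1.548 − 1.500| = 0.048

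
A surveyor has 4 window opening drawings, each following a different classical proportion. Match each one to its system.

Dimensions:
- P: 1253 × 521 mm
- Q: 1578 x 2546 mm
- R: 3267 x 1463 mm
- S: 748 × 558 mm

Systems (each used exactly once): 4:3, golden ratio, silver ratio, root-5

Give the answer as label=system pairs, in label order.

Ratios: P ≈ 2.405; Q ≈ 1.613; R ≈ 2.233; S ≈ 1.341.
Targets: 4:3 ≈ 1.333; golden ratio ≈ 1.618; silver ratio ≈ 2.414; root-5 ≈ 2.236.

P=silver ratio, Q=golden ratio, R=root-5, S=4:3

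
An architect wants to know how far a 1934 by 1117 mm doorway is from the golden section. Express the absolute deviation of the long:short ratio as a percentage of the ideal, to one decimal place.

7.0%

Ratio = 1934 / 1117 ≈ 1.7314.
Ideal golden ratio ≈ 1.6180. |1.7314 − 1.6180| / 1.6180 ≈ 7.01% → 7.0%.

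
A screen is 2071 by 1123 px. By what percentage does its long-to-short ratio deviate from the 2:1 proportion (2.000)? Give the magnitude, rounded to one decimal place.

Ratio = 2071 / 1123 ≈ 1.8442.
Ideal 2:1 = 2.0000. |1.8442 − 2.0000| / 2.0000 ≈ 7.79% → 7.8%.

7.8%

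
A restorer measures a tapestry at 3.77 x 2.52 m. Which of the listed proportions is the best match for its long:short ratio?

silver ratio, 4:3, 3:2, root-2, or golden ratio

Ratio = 3.77 / 2.52 ≈ 1.496.
Distances: silver ratio 2.414 (Δ 0.918); 4:3 1.333 (Δ 0.163); 3:2 1.500 (Δ 0.004); root-2 1.414 (Δ 0.082); golden ratio 1.618 (Δ 0.122).

3:2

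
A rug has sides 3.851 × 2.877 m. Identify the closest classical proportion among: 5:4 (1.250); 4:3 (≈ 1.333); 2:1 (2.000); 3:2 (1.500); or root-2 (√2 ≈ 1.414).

4:3

Ratio = 3.851 / 2.877 ≈ 1.339.
Distances: 5:4 1.250 (Δ 0.089); 4:3 1.333 (Δ 0.006); 2:1 2.000 (Δ 0.661); 3:2 1.500 (Δ 0.161); root-2 1.414 (Δ 0.075).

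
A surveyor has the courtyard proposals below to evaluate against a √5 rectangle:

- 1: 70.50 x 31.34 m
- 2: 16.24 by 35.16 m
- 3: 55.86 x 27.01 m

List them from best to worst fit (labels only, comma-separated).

1: 70.50/31.34 ≈ 2.250 → |2.250 − 2.236| = 0.014
2: 35.16/16.24 ≈ 2.165 → |2.165 − 2.236| = 0.071
3: 55.86/27.01 ≈ 2.068 → |2.068 − 2.236| = 0.168

1, 2, 3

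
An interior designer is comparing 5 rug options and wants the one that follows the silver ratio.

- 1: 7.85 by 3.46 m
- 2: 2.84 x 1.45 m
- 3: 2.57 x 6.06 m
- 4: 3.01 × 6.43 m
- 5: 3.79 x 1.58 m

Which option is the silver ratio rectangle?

5

Target silver ratio ≈ 2.414.
1: 2.269 (Δ0.145)  2: 1.959 (Δ0.455)  3: 2.358 (Δ0.056)  4: 2.136 (Δ0.278)  5: 2.399 (Δ0.015)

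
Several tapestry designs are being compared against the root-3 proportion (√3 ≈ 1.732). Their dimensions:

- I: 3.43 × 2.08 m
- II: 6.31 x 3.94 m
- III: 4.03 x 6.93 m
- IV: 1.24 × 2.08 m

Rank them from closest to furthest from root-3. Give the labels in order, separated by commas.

III, IV, I, II

I: 3.43/2.08 ≈ 1.649 → |1.649 − 1.732| = 0.083
II: 6.31/3.94 ≈ 1.602 → |1.602 − 1.732| = 0.130
III: 6.93/4.03 ≈ 1.720 → |1.720 − 1.732| = 0.012
IV: 2.08/1.24 ≈ 1.677 → |1.677 − 1.732| = 0.055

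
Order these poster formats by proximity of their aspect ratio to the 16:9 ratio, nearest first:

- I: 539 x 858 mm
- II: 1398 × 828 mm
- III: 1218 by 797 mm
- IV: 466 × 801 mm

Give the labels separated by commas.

IV, II, I, III

Ratios: I = 858 / 539 ≈ 1.592; II = 1398 / 828 ≈ 1.688; III = 1218 / 797 ≈ 1.528; IV = 801 / 466 ≈ 1.719.
|Δ from 1.778|: I 0.186; II 0.090; III 0.250; IV 0.059.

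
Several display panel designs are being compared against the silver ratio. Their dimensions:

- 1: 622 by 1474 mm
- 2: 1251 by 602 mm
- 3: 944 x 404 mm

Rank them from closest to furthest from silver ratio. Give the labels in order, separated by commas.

1, 3, 2

Ratios: 1 = 1474 / 622 ≈ 2.370; 2 = 1251 / 602 ≈ 2.078; 3 = 944 / 404 ≈ 2.337.
|Δ from 2.414|: 1 0.044; 2 0.336; 3 0.077.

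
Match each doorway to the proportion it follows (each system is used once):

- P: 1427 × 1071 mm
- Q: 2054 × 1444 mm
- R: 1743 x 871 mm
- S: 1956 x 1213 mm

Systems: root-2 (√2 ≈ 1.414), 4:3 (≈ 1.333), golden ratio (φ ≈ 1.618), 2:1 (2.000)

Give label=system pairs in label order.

P = 1427/1071 ≈ 1.332 → 4:3 (1.333)
Q = 2054/1444 ≈ 1.422 → root-2 (1.414)
R = 1743/871 ≈ 2.001 → 2:1 (2.000)
S = 1956/1213 ≈ 1.613 → golden ratio (1.618)

P=4:3, Q=root-2, R=2:1, S=golden ratio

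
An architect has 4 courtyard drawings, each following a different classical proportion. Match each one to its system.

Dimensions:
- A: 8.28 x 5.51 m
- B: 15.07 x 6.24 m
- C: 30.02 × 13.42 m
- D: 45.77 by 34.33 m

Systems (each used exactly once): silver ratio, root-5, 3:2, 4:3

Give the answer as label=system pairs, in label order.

A = 8.28/5.51 ≈ 1.503 → 3:2 (1.500)
B = 15.07/6.24 ≈ 2.415 → silver ratio (2.414)
C = 30.02/13.42 ≈ 2.237 → root-5 (2.236)
D = 45.77/34.33 ≈ 1.333 → 4:3 (1.333)

A=3:2, B=silver ratio, C=root-5, D=4:3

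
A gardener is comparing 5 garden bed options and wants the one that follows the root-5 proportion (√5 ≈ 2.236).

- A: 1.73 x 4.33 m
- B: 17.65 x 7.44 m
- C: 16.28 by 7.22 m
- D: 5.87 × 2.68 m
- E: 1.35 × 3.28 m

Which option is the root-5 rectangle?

C

Ratios (long/short): A ≈ 2.503; B ≈ 2.372; C ≈ 2.255; D ≈ 2.190; E ≈ 2.430.
root-5 ≈ 2.236; option C is nearest (Δ 0.019).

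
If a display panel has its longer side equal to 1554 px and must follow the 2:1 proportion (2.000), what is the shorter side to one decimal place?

777.0 px

2:1 = 2.00000.
Shorter side = 1554 ÷ 2.00000 ≈ 777.000 → 777.0 px.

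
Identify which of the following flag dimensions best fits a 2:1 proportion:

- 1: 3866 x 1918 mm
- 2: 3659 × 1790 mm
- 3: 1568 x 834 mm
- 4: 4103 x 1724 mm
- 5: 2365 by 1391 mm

Target 2:1 ≈ 2.000.
1: 2.016 (Δ0.016)  2: 2.044 (Δ0.044)  3: 1.880 (Δ0.120)  4: 2.380 (Δ0.380)  5: 1.700 (Δ0.300)

1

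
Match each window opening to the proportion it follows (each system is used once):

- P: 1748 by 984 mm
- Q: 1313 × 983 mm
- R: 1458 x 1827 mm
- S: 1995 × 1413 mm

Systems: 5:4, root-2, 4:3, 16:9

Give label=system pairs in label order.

P = 1748/984 ≈ 1.776 → 16:9 (1.778)
Q = 1313/983 ≈ 1.336 → 4:3 (1.333)
R = 1827/1458 ≈ 1.253 → 5:4 (1.250)
S = 1995/1413 ≈ 1.412 → root-2 (1.414)

P=16:9, Q=4:3, R=5:4, S=root-2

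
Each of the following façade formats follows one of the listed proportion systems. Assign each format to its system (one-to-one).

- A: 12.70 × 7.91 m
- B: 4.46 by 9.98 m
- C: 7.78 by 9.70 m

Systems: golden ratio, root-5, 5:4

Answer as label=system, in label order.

Ratios: A ≈ 1.606; B ≈ 2.238; C ≈ 1.247.
Targets: golden ratio ≈ 1.618; root-5 ≈ 2.236; 5:4 ≈ 1.250.

A=golden ratio, B=root-5, C=5:4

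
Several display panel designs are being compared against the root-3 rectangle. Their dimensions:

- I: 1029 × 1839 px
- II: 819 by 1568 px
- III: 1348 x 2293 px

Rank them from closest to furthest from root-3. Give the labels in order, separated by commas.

III, I, II

Ratios: I = 1839 / 1029 ≈ 1.787; II = 1568 / 819 ≈ 1.915; III = 2293 / 1348 ≈ 1.701.
|Δ from 1.732|: I 0.055; II 0.183; III 0.031.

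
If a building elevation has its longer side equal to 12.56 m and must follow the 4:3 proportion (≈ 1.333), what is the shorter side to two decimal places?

4:3 ≈ 1.33333.
Shorter side = 12.56 ÷ 1.33333 ≈ 9.4200 → 9.42 m.

9.42 m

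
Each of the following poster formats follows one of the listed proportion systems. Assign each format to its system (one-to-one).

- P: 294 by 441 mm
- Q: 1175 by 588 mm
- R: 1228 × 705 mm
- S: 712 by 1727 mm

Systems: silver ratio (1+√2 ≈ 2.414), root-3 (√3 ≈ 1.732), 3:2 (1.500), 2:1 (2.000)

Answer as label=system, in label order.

P = 441/294 ≈ 1.500 → 3:2 (1.500)
Q = 1175/588 ≈ 1.998 → 2:1 (2.000)
R = 1228/705 ≈ 1.742 → root-3 (1.732)
S = 1727/712 ≈ 2.426 → silver ratio (2.414)

P=3:2, Q=2:1, R=root-3, S=silver ratio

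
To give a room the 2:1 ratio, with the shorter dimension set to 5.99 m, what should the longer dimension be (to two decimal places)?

11.98 m

2:1 = 2.00000.
Longer side = 5.99 × 2.00000 ≈ 11.9800 → 11.98 m.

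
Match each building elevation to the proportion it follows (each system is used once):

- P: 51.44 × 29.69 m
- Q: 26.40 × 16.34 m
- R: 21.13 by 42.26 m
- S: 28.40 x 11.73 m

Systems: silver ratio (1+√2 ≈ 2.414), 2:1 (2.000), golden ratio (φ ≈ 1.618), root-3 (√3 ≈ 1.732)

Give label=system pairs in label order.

P=root-3, Q=golden ratio, R=2:1, S=silver ratio

Ratios: P ≈ 1.733; Q ≈ 1.616; R ≈ 2.000; S ≈ 2.421.
Targets: silver ratio ≈ 2.414; 2:1 ≈ 2.000; golden ratio ≈ 1.618; root-3 ≈ 1.732.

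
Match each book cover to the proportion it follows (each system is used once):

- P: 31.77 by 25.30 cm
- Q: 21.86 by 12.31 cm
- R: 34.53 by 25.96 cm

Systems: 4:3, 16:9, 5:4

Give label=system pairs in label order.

P=5:4, Q=16:9, R=4:3

Ratios: P ≈ 1.256; Q ≈ 1.776; R ≈ 1.330.
Targets: 4:3 ≈ 1.333; 16:9 ≈ 1.778; 5:4 ≈ 1.250.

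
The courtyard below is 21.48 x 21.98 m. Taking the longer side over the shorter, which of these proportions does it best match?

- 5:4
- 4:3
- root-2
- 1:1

Ratio = 21.98 / 21.48 ≈ 1.023.
Distances: 5:4 1.250 (Δ 0.227); 4:3 1.333 (Δ 0.310); root-2 1.414 (Δ 0.391); 1:1 1.000 (Δ 0.023).

1:1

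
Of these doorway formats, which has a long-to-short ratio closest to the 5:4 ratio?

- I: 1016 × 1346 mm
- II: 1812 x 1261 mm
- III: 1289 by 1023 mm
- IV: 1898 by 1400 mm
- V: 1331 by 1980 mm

Target 5:4 ≈ 1.250.
I: 1.325 (Δ0.075)  II: 1.437 (Δ0.187)  III: 1.260 (Δ0.010)  IV: 1.356 (Δ0.106)  V: 1.488 (Δ0.238)

III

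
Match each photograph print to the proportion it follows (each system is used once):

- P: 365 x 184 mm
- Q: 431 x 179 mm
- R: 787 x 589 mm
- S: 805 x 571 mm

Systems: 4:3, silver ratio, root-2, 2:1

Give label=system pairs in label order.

P=2:1, Q=silver ratio, R=4:3, S=root-2

Ratios: P ≈ 1.984; Q ≈ 2.408; R ≈ 1.336; S ≈ 1.410.
Targets: 4:3 ≈ 1.333; silver ratio ≈ 2.414; root-2 ≈ 1.414; 2:1 ≈ 2.000.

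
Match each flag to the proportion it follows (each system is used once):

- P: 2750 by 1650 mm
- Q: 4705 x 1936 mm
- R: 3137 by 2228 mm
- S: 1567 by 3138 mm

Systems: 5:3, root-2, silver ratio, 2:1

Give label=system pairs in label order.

Ratios: P ≈ 1.667; Q ≈ 2.430; R ≈ 1.408; S ≈ 2.003.
Targets: 5:3 ≈ 1.667; root-2 ≈ 1.414; silver ratio ≈ 2.414; 2:1 ≈ 2.000.

P=5:3, Q=silver ratio, R=root-2, S=2:1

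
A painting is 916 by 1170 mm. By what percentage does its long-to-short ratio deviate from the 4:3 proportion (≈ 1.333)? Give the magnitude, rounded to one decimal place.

Ratio = 1170 / 916 ≈ 1.2773.
Ideal 4:3 ≈ 1.3333. |1.2773 − 1.3333| / 1.3333 ≈ 4.20% → 4.2%.

4.2%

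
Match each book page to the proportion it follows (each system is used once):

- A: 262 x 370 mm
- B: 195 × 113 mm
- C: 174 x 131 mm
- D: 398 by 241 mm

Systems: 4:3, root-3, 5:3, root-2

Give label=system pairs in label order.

A=root-2, B=root-3, C=4:3, D=5:3

A = 370/262 ≈ 1.412 → root-2 (1.414)
B = 195/113 ≈ 1.726 → root-3 (1.732)
C = 174/131 ≈ 1.328 → 4:3 (1.333)
D = 398/241 ≈ 1.651 → 5:3 (1.667)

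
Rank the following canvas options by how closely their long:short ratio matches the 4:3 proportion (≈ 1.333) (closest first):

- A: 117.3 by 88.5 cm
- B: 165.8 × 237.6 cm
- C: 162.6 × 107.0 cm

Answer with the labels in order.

A, B, C

Ratios: A = 117.3 / 88.5 ≈ 1.325; B = 237.6 / 165.8 ≈ 1.433; C = 162.6 / 107.0 ≈ 1.520.
|Δ from 1.333|: A 0.008; B 0.100; C 0.187.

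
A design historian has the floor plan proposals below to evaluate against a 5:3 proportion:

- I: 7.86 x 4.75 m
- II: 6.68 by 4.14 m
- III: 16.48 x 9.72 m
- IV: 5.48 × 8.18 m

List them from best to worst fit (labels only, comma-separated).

Ratios: I = 7.86 / 4.75 ≈ 1.655; II = 6.68 / 4.14 ≈ 1.614; III = 16.48 / 9.72 ≈ 1.695; IV = 8.18 / 5.48 ≈ 1.493.
|Δ from 1.667|: I 0.012; II 0.053; III 0.028; IV 0.174.

I, III, II, IV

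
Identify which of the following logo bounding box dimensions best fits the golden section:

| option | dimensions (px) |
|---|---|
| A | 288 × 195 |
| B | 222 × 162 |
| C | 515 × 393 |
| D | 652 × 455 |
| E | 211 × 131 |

Ratios (long/short): A ≈ 1.477; B ≈ 1.370; C ≈ 1.310; D ≈ 1.433; E ≈ 1.611.
golden ratio ≈ 1.618; option E is nearest (Δ 0.007).

E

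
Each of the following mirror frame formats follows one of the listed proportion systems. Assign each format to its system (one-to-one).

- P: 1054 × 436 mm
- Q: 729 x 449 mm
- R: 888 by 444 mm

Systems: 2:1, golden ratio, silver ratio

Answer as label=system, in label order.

P=silver ratio, Q=golden ratio, R=2:1

P = 1054/436 ≈ 2.417 → silver ratio (2.414)
Q = 729/449 ≈ 1.624 → golden ratio (1.618)
R = 888/444 ≈ 2.000 → 2:1 (2.000)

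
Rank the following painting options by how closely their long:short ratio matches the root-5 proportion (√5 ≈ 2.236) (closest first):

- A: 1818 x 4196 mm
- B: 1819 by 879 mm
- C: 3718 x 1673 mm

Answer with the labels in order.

Ratios: A = 4196 / 1818 ≈ 2.308; B = 1819 / 879 ≈ 2.069; C = 3718 / 1673 ≈ 2.222.
|Δ from 2.236|: A 0.072; B 0.167; C 0.014.

C, A, B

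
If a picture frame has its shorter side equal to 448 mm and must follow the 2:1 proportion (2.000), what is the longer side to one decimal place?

896.0 mm

2:1 = 2.00000.
Longer side = 448 × 2.00000 ≈ 896.000 → 896.0 mm.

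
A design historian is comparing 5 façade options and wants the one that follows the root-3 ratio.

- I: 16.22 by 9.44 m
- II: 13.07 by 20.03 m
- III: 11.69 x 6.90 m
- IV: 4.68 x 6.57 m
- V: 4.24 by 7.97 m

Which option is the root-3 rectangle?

Target root-3 ≈ 1.732.
I: 1.718 (Δ0.014)  II: 1.533 (Δ0.199)  III: 1.694 (Δ0.038)  IV: 1.404 (Δ0.328)  V: 1.880 (Δ0.148)

I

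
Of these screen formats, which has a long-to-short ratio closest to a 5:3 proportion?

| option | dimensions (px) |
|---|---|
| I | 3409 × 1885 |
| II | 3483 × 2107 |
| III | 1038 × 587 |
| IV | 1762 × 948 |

Target 5:3 ≈ 1.667.
I: 1.808 (Δ0.141)  II: 1.653 (Δ0.014)  III: 1.768 (Δ0.101)  IV: 1.859 (Δ0.192)

II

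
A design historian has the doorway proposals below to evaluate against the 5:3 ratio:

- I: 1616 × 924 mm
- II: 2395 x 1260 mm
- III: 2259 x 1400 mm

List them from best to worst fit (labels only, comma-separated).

Ratios: I = 1616 / 924 ≈ 1.749; II = 2395 / 1260 ≈ 1.901; III = 2259 / 1400 ≈ 1.614.
|Δ from 1.667|: I 0.082; II 0.234; III 0.053.

III, I, II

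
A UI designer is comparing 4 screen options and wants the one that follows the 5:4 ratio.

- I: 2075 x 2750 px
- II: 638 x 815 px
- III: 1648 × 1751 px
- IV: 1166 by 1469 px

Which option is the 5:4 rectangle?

Ratios (long/short): I ≈ 1.325; II ≈ 1.277; III ≈ 1.062; IV ≈ 1.260.
5:4 ≈ 1.250; option IV is nearest (Δ 0.010).

IV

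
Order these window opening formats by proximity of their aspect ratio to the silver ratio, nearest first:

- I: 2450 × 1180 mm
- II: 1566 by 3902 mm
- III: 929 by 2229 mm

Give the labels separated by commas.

III, II, I

Ratios: I = 2450 / 1180 ≈ 2.076; II = 3902 / 1566 ≈ 2.492; III = 2229 / 929 ≈ 2.399.
|Δ from 2.414|: I 0.338; II 0.078; III 0.015.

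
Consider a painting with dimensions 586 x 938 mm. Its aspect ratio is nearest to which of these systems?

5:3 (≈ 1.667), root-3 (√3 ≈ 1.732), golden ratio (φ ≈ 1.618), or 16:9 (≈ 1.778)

golden ratio

Ratio = 938 / 586 ≈ 1.601.
Distances: 5:3 1.667 (Δ 0.066); root-3 1.732 (Δ 0.131); golden ratio 1.618 (Δ 0.017); 16:9 1.778 (Δ 0.177).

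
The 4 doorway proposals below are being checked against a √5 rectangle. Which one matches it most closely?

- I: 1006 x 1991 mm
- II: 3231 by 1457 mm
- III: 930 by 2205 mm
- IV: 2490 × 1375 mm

Ratios (long/short): I ≈ 1.979; II ≈ 2.218; III ≈ 2.371; IV ≈ 1.811.
root-5 ≈ 2.236; option II is nearest (Δ 0.018).

II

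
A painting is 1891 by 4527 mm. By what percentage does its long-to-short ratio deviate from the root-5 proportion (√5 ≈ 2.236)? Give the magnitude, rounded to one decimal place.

Ratio = 4527 / 1891 ≈ 2.3940.
Ideal root-5 ≈ 2.2361. |2.3940 − 2.2361| / 2.2361 ≈ 7.06% → 7.1%.

7.1%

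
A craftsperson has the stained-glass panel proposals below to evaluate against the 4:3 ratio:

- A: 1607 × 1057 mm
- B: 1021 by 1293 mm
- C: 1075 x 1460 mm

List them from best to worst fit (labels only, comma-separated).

Ratios: A = 1607 / 1057 ≈ 1.520; B = 1293 / 1021 ≈ 1.266; C = 1460 / 1075 ≈ 1.358.
|Δ from 1.333|: A 0.187; B 0.067; C 0.025.

C, B, A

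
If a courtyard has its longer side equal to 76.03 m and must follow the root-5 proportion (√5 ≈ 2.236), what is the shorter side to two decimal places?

root-5 ≈ 2.23607.
Shorter side = 76.03 ÷ 2.23607 ≈ 34.0016 → 34.00 m.

34.00 m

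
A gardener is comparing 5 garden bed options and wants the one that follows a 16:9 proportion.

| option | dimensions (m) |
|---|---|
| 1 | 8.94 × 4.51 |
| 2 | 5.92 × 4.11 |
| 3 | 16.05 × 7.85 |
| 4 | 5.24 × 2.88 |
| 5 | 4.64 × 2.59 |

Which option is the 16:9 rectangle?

5

Target 16:9 ≈ 1.778.
1: 1.982 (Δ0.204)  2: 1.440 (Δ0.338)  3: 2.045 (Δ0.267)  4: 1.819 (Δ0.041)  5: 1.792 (Δ0.014)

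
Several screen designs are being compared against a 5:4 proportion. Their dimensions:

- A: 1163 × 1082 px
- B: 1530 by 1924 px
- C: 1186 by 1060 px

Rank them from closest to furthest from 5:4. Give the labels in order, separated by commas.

B, C, A

A: 1163/1082 ≈ 1.075 → |1.075 − 1.250| = 0.175
B: 1924/1530 ≈ 1.258 → |1.258 − 1.250| = 0.008
C: 1186/1060 ≈ 1.119 → |1.119 − 1.250| = 0.131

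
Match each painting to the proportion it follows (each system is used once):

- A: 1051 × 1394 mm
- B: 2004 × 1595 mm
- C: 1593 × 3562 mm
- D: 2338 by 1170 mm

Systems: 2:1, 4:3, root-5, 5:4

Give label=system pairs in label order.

A = 1394/1051 ≈ 1.326 → 4:3 (1.333)
B = 2004/1595 ≈ 1.256 → 5:4 (1.250)
C = 3562/1593 ≈ 2.236 → root-5 (2.236)
D = 2338/1170 ≈ 1.998 → 2:1 (2.000)

A=4:3, B=5:4, C=root-5, D=2:1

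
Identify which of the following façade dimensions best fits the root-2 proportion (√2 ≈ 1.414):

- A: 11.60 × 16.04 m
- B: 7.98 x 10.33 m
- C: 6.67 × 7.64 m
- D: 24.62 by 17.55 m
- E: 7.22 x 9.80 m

Target root-2 ≈ 1.414.
A: 1.383 (Δ0.031)  B: 1.294 (Δ0.120)  C: 1.145 (Δ0.269)  D: 1.403 (Δ0.011)  E: 1.357 (Δ0.057)

D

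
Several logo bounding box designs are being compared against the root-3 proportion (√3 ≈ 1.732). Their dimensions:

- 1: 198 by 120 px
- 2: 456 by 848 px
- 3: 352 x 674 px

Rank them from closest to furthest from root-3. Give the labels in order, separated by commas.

1, 2, 3

Ratios: 1 = 198 / 120 ≈ 1.650; 2 = 848 / 456 ≈ 1.860; 3 = 674 / 352 ≈ 1.915.
|Δ from 1.732|: 1 0.082; 2 0.128; 3 0.183.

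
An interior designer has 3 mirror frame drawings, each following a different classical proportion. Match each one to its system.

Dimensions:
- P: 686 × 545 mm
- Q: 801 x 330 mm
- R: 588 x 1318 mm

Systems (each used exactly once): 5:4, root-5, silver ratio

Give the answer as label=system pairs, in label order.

P=5:4, Q=silver ratio, R=root-5

P = 686/545 ≈ 1.259 → 5:4 (1.250)
Q = 801/330 ≈ 2.427 → silver ratio (2.414)
R = 1318/588 ≈ 2.241 → root-5 (2.236)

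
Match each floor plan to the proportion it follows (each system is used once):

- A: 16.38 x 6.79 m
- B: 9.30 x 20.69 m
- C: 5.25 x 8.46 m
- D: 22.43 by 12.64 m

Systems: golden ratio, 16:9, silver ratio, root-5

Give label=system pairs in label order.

A = 16.38/6.79 ≈ 2.412 → silver ratio (2.414)
B = 20.69/9.30 ≈ 2.225 → root-5 (2.236)
C = 8.46/5.25 ≈ 1.611 → golden ratio (1.618)
D = 22.43/12.64 ≈ 1.775 → 16:9 (1.778)

A=silver ratio, B=root-5, C=golden ratio, D=16:9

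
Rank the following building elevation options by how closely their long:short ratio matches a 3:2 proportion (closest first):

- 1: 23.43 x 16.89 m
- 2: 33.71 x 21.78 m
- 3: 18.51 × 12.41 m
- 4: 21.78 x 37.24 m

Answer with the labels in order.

Ratios: 1 = 23.43 / 16.89 ≈ 1.387; 2 = 33.71 / 21.78 ≈ 1.548; 3 = 18.51 / 12.41 ≈ 1.492; 4 = 37.24 / 21.78 ≈ 1.710.
|Δ from 1.500|: 1 0.113; 2 0.048; 3 0.008; 4 0.210.

3, 2, 1, 4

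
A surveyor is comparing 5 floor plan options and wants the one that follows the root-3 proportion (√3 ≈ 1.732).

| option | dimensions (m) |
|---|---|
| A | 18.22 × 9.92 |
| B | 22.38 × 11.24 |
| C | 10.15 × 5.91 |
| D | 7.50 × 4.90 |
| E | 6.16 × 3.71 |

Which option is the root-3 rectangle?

Target root-3 ≈ 1.732.
A: 1.837 (Δ0.105)  B: 1.991 (Δ0.259)  C: 1.717 (Δ0.015)  D: 1.531 (Δ0.201)  E: 1.660 (Δ0.072)

C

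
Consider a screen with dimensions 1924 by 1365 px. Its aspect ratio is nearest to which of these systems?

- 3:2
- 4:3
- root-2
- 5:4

1924/1365 ≈ 1.410. Nearest candidates are root-2 (1.414, off by 0.004) and 4:3 (1.333, off by 0.077).

root-2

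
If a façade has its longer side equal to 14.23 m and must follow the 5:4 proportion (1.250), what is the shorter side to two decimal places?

5:4 = 1.25000.
Shorter side = 14.23 ÷ 1.25000 ≈ 11.3840 → 11.38 m.

11.38 m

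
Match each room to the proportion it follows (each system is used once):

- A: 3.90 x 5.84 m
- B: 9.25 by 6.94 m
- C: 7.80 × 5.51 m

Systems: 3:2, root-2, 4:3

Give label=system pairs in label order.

A=3:2, B=4:3, C=root-2

Ratios: A ≈ 1.497; B ≈ 1.333; C ≈ 1.416.
Targets: 3:2 ≈ 1.500; root-2 ≈ 1.414; 4:3 ≈ 1.333.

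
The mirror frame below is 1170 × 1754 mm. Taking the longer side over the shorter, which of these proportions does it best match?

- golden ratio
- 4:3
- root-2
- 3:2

Ratio = 1754 / 1170 ≈ 1.499.
Distances: golden ratio 1.618 (Δ 0.119); 4:3 1.333 (Δ 0.166); root-2 1.414 (Δ 0.085); 3:2 1.500 (Δ 0.001).

3:2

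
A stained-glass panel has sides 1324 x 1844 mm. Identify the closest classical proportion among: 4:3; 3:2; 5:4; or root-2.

Ratio = 1844 / 1324 ≈ 1.393.
Distances: 4:3 1.333 (Δ 0.060); 3:2 1.500 (Δ 0.107); 5:4 1.250 (Δ 0.143); root-2 1.414 (Δ 0.021).

root-2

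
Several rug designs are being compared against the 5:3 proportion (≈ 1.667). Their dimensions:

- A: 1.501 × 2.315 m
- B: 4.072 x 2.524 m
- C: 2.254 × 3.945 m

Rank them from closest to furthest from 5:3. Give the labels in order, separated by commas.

B, C, A

Ratios: A = 2.315 / 1.501 ≈ 1.542; B = 4.072 / 2.524 ≈ 1.613; C = 3.945 / 2.254 ≈ 1.750.
|Δ from 1.667|: A 0.125; B 0.054; C 0.083.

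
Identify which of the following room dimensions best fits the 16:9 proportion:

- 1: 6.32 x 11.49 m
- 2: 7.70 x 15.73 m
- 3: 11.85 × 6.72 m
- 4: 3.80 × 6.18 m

Ratios (long/short): 1 ≈ 1.818; 2 ≈ 2.043; 3 ≈ 1.763; 4 ≈ 1.626.
16:9 ≈ 1.778; option 3 is nearest (Δ 0.015).

3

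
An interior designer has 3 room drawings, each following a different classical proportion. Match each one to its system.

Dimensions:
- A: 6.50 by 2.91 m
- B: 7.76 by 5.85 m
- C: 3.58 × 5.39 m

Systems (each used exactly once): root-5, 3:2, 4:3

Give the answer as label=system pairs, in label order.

Ratios: A ≈ 2.234; B ≈ 1.326; C ≈ 1.506.
Targets: root-5 ≈ 2.236; 3:2 ≈ 1.500; 4:3 ≈ 1.333.

A=root-5, B=4:3, C=3:2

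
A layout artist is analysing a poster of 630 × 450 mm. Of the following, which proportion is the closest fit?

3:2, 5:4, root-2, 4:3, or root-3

root-2

Ratio = 630 / 450 ≈ 1.400.
Distances: 3:2 1.500 (Δ 0.100); 5:4 1.250 (Δ 0.150); root-2 1.414 (Δ 0.014); 4:3 1.333 (Δ 0.067); root-3 1.732 (Δ 0.332).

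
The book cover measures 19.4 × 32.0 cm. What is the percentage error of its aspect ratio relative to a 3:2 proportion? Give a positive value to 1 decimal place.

10.0%

Ratio = 32.0 / 19.4 ≈ 1.6495.
Ideal 3:2 = 1.5000. |1.6495 − 1.5000| / 1.5000 ≈ 9.97% → 10.0%.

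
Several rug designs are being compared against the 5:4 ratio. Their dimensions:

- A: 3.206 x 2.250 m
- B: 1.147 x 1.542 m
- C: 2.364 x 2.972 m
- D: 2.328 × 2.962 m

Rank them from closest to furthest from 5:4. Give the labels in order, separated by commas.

Ratios: A = 3.206 / 2.250 ≈ 1.425; B = 1.542 / 1.147 ≈ 1.344; C = 2.972 / 2.364 ≈ 1.257; D = 2.962 / 2.328 ≈ 1.272.
|Δ from 1.250|: A 0.175; B 0.094; C 0.007; D 0.022.

C, D, B, A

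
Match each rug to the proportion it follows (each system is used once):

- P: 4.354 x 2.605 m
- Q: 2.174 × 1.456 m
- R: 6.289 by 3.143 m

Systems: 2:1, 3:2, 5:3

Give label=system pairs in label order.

P = 4.354/2.605 ≈ 1.671 → 5:3 (1.667)
Q = 2.174/1.456 ≈ 1.493 → 3:2 (1.500)
R = 6.289/3.143 ≈ 2.001 → 2:1 (2.000)

P=5:3, Q=3:2, R=2:1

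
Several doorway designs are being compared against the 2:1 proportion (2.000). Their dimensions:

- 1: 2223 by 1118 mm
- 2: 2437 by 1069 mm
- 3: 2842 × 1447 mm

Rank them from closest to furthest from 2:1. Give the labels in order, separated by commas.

1, 3, 2

Ratios: 1 = 2223 / 1118 ≈ 1.988; 2 = 2437 / 1069 ≈ 2.280; 3 = 2842 / 1447 ≈ 1.964.
|Δ from 2.000|: 1 0.012; 2 0.280; 3 0.036.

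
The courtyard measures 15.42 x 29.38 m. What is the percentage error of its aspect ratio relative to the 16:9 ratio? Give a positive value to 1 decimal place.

Ratio = 29.38 / 15.42 ≈ 1.9053.
Ideal 16:9 ≈ 1.7778. |1.9053 − 1.7778| / 1.7778 ≈ 7.17% → 7.2%.

7.2%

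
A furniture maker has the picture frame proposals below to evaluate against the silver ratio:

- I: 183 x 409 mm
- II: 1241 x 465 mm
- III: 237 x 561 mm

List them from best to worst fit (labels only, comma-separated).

III, I, II

Ratios: I = 409 / 183 ≈ 2.235; II = 1241 / 465 ≈ 2.669; III = 561 / 237 ≈ 2.367.
|Δ from 2.414|: I 0.179; II 0.255; III 0.047.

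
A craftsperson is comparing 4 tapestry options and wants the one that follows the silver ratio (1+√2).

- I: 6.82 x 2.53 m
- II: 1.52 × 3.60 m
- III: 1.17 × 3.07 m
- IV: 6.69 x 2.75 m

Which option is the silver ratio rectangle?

IV

Ratios (long/short): I ≈ 2.696; II ≈ 2.368; III ≈ 2.624; IV ≈ 2.433.
silver ratio ≈ 2.414; option IV is nearest (Δ 0.019).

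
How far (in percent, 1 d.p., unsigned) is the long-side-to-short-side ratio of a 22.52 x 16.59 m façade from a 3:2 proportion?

9.5%

Ratio = 22.52 / 16.59 ≈ 1.3574.
Ideal 3:2 = 1.5000. |1.3574 − 1.5000| / 1.5000 ≈ 9.51% → 9.5%.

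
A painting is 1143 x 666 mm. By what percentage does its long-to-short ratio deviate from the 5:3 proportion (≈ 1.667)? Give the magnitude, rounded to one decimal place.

Ratio = 1143 / 666 ≈ 1.7162.
Ideal 5:3 ≈ 1.6667. |1.7162 − 1.6667| / 1.6667 ≈ 2.97% → 3.0%.

3.0%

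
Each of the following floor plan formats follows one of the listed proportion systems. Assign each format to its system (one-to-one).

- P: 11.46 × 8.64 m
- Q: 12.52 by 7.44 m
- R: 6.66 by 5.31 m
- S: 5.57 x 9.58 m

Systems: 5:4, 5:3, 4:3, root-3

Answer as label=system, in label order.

P = 11.46/8.64 ≈ 1.326 → 4:3 (1.333)
Q = 12.52/7.44 ≈ 1.683 → 5:3 (1.667)
R = 6.66/5.31 ≈ 1.254 → 5:4 (1.250)
S = 9.58/5.57 ≈ 1.720 → root-3 (1.732)

P=4:3, Q=5:3, R=5:4, S=root-3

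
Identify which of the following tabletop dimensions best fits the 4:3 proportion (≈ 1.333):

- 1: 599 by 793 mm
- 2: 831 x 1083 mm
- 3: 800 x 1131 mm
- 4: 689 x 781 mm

1

Ratios (long/short): 1 ≈ 1.324; 2 ≈ 1.303; 3 ≈ 1.414; 4 ≈ 1.134.
4:3 ≈ 1.333; option 1 is nearest (Δ 0.009).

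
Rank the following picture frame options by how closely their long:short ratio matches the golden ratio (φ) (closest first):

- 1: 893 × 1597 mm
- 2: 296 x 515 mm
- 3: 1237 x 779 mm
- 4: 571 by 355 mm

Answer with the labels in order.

1: 1597/893 ≈ 1.788 → |1.788 − 1.618| = 0.170
2: 515/296 ≈ 1.740 → |1.740 − 1.618| = 0.122
3: 1237/779 ≈ 1.588 → |1.588 − 1.618| = 0.030
4: 571/355 ≈ 1.608 → |1.608 − 1.618| = 0.010

4, 3, 2, 1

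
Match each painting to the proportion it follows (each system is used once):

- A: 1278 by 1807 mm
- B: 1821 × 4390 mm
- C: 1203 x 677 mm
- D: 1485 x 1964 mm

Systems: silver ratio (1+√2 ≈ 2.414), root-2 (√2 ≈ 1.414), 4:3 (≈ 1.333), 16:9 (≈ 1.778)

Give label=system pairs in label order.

A=root-2, B=silver ratio, C=16:9, D=4:3

A = 1807/1278 ≈ 1.414 → root-2 (1.414)
B = 4390/1821 ≈ 2.411 → silver ratio (2.414)
C = 1203/677 ≈ 1.777 → 16:9 (1.778)
D = 1964/1485 ≈ 1.323 → 4:3 (1.333)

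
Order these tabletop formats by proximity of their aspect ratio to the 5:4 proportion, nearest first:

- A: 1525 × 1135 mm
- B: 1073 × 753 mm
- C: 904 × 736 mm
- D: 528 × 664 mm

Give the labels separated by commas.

D, C, A, B

A: 1525/1135 ≈ 1.344 → |1.344 − 1.250| = 0.094
B: 1073/753 ≈ 1.425 → |1.425 − 1.250| = 0.175
C: 904/736 ≈ 1.228 → |1.228 − 1.250| = 0.022
D: 664/528 ≈ 1.258 → |1.258 − 1.250| = 0.008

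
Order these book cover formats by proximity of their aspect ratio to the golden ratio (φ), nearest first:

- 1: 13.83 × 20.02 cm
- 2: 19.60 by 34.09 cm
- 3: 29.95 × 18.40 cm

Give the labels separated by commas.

3, 2, 1

Ratios: 1 = 20.02 / 13.83 ≈ 1.448; 2 = 34.09 / 19.60 ≈ 1.739; 3 = 29.95 / 18.40 ≈ 1.628.
|Δ from 1.618|: 1 0.170; 2 0.121; 3 0.010.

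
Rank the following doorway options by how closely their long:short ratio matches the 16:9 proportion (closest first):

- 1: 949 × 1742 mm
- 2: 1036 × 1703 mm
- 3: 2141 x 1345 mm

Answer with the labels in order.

1, 2, 3

1: 1742/949 ≈ 1.836 → |1.836 − 1.778| = 0.058
2: 1703/1036 ≈ 1.644 → |1.644 − 1.778| = 0.134
3: 2141/1345 ≈ 1.592 → |1.592 − 1.778| = 0.186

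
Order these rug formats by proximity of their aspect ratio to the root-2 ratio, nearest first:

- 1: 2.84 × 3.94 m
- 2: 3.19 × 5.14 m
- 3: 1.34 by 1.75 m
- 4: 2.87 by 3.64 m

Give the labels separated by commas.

1, 3, 4, 2

1: 3.94/2.84 ≈ 1.387 → |1.387 − 1.414| = 0.027
2: 5.14/3.19 ≈ 1.611 → |1.611 − 1.414| = 0.197
3: 1.75/1.34 ≈ 1.306 → |1.306 − 1.414| = 0.108
4: 3.64/2.87 ≈ 1.268 → |1.268 − 1.414| = 0.146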